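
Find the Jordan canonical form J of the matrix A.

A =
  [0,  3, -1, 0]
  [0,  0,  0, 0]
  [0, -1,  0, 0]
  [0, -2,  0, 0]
J_3(0) ⊕ J_1(0)

The characteristic polynomial is
  det(x·I − A) = x^4

Eigenvalues and multiplicities (the geometric multiplicity of λ is n − rank(A − λI), which equals the number of Jordan blocks for λ):
  λ = 0: algebraic multiplicity = 4, geometric multiplicity = 2

Determining the block sizes for each eigenvalue:
  λ = 0: with am = 4 and gm = 2, the partition is not yet determined (e.g. several partitions of 4 into 2 parts exist). Let N = A − (0)·I. Computing rank(N^1) = 2, rank(N^2) = 1, rank(N^3) = 0; the number of blocks of size ≥ j is rank(N^{j−1}) − rank(N^j), giving [2, 1, 1]. So we have 1 block(s) of size 3, 1 block(s) of size 1 → block sizes [3, 1]

Assembling the blocks gives a Jordan form
J =
  [0, 1, 0, 0]
  [0, 0, 1, 0]
  [0, 0, 0, 0]
  [0, 0, 0, 0]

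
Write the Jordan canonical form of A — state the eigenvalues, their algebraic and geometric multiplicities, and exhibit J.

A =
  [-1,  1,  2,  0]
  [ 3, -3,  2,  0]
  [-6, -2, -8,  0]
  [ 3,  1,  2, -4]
J_2(-4) ⊕ J_1(-4) ⊕ J_1(-4)

The characteristic polynomial is
  det(x·I − A) = x^4 + 16*x^3 + 96*x^2 + 256*x + 256 = (x + 4)^4

Eigenvalues and multiplicities (the geometric multiplicity of λ is n − rank(A − λI), which equals the number of Jordan blocks for λ):
  λ = -4: algebraic multiplicity = 4, geometric multiplicity = 3

Determining the block sizes for each eigenvalue:
  λ = -4: 3 blocks summing to 4 forces exactly one block of size 2 and the rest size 1 → block sizes [2, 1, 1]

Assembling the blocks gives a Jordan form
J =
  [-4,  1,  0,  0]
  [ 0, -4,  0,  0]
  [ 0,  0, -4,  0]
  [ 0,  0,  0, -4]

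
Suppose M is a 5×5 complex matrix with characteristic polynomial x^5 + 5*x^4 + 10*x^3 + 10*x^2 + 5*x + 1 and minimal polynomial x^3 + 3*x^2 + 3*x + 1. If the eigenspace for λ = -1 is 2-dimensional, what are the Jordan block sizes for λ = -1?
Block sizes for λ = -1: [3, 2]

Step 1 — from the characteristic polynomial, algebraic multiplicity of λ = -1 is 5. From dim ker(M − (-1)·I) = 2, there are exactly 2 Jordan blocks for λ = -1.
Step 2 — from the minimal polynomial, the factor (x + 1)^3 tells us the largest block for λ = -1 has size 3.
Step 3 — with total size 5, 2 blocks, and largest block 3, the block sizes (in nonincreasing order) are [3, 2].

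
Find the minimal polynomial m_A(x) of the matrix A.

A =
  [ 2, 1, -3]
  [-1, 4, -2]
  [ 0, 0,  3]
x^3 - 9*x^2 + 27*x - 27

The characteristic polynomial is χ_A(x) = (x - 3)^3, so the eigenvalues are known. The minimal polynomial is
  m_A(x) = Π_λ (x − λ)^{k_λ}
where k_λ is the size of the *largest* Jordan block for λ (equivalently, the smallest k with (A − λI)^k v = 0 for every generalised eigenvector v of λ).

  λ = 3: largest Jordan block has size 3, contributing (x − 3)^3

So m_A(x) = (x - 3)^3 = x^3 - 9*x^2 + 27*x - 27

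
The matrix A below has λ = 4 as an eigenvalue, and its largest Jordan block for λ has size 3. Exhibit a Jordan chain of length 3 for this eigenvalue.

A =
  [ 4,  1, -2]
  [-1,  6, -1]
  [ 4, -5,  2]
A Jordan chain for λ = 4 of length 3:
v_1 = (-9, -6, -3)ᵀ
v_2 = (0, -1, 4)ᵀ
v_3 = (1, 0, 0)ᵀ

Let N = A − (4)·I. We want v_3 with N^3 v_3 = 0 but N^2 v_3 ≠ 0; then v_{j-1} := N · v_j for j = 3, …, 2.

Pick v_3 = (1, 0, 0)ᵀ.
Then v_2 = N · v_3 = (0, -1, 4)ᵀ.
Then v_1 = N · v_2 = (-9, -6, -3)ᵀ.

Sanity check: (A − (4)·I) v_1 = (0, 0, 0)ᵀ = 0. ✓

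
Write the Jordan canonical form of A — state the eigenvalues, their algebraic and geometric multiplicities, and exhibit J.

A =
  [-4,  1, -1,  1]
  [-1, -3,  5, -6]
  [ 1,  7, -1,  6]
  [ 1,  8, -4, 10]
J_2(-3) ⊕ J_2(4)

The characteristic polynomial is
  det(x·I − A) = x^4 - 2*x^3 - 23*x^2 + 24*x + 144 = (x - 4)^2*(x + 3)^2

Eigenvalues and multiplicities (the geometric multiplicity of λ is n − rank(A − λI), which equals the number of Jordan blocks for λ):
  λ = -3: algebraic multiplicity = 2, geometric multiplicity = 1
  λ = 4: algebraic multiplicity = 2, geometric multiplicity = 1

Determining the block sizes for each eigenvalue:
  λ = -3: one block (gm = 1), so the single block has size am = 2 → block sizes [2]
  λ = 4: one block (gm = 1), so the single block has size am = 2 → block sizes [2]

Assembling the blocks gives a Jordan form
J =
  [-3,  1, 0, 0]
  [ 0, -3, 0, 0]
  [ 0,  0, 4, 1]
  [ 0,  0, 0, 4]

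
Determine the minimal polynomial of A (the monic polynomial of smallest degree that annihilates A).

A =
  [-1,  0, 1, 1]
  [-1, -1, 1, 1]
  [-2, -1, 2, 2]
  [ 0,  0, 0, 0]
x^3

The characteristic polynomial is χ_A(x) = x^4, so the eigenvalues are known. The minimal polynomial is
  m_A(x) = Π_λ (x − λ)^{k_λ}
where k_λ is the size of the *largest* Jordan block for λ (equivalently, the smallest k with (A − λI)^k v = 0 for every generalised eigenvector v of λ).

  λ = 0: largest Jordan block has size 3, contributing (x − 0)^3

So m_A(x) = x^3 = x^3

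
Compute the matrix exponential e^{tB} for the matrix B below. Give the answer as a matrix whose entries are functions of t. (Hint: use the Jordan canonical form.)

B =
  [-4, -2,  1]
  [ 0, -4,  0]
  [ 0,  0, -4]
e^{tB} =
  [exp(-4*t), -2*t*exp(-4*t), t*exp(-4*t)]
  [0, exp(-4*t), 0]
  [0, 0, exp(-4*t)]

Strategy: write B = P · J · P⁻¹ where J is a Jordan canonical form, so e^{tB} = P · e^{tJ} · P⁻¹, and e^{tJ} can be computed block-by-block.

B has Jordan form
J =
  [-4,  1,  0]
  [ 0, -4,  0]
  [ 0,  0, -4]
(up to reordering of blocks).

Per-block formulas:
  For a 2×2 Jordan block J_2(-4): exp(t · J_2(-4)) = e^(-4t)·(I + t·N), where N is the 2×2 nilpotent shift.
  For a 1×1 block at λ = -4: exp(t · [-4]) = [e^(-4t)].

After assembling e^{tJ} and conjugating by P, we get:

e^{tB} =
  [exp(-4*t), -2*t*exp(-4*t), t*exp(-4*t)]
  [0, exp(-4*t), 0]
  [0, 0, exp(-4*t)]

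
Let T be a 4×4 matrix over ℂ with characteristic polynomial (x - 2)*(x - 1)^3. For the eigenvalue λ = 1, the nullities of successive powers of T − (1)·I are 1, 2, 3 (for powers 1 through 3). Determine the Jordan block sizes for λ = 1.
Block sizes for λ = 1: [3]

From the dimensions of kernels of powers, the number of Jordan blocks of size at least j is d_j − d_{j−1} where d_j = dim ker(N^j) (with d_0 = 0). Computing the differences gives [1, 1, 1].
The number of blocks of size exactly k is (#blocks of size ≥ k) − (#blocks of size ≥ k + 1), so the partition is: 1 block(s) of size 3.
In nonincreasing order the block sizes are [3].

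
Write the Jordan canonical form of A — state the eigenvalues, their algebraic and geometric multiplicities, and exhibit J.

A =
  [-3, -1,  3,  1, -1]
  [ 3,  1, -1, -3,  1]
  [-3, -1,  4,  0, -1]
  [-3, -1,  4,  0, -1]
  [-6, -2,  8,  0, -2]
J_2(0) ⊕ J_2(0) ⊕ J_1(0)

The characteristic polynomial is
  det(x·I − A) = x^5

Eigenvalues and multiplicities (the geometric multiplicity of λ is n − rank(A − λI), which equals the number of Jordan blocks for λ):
  λ = 0: algebraic multiplicity = 5, geometric multiplicity = 3

Determining the block sizes for each eigenvalue:
  λ = 0: with am = 5 and gm = 3, the partition is not yet determined (e.g. several partitions of 5 into 3 parts exist). Let N = A − (0)·I. Computing rank(N^1) = 2, rank(N^2) = 0; the number of blocks of size ≥ j is rank(N^{j−1}) − rank(N^j), giving [3, 2]. So we have 2 block(s) of size 2, 1 block(s) of size 1 → block sizes [2, 2, 1]

Assembling the blocks gives a Jordan form
J =
  [0, 1, 0, 0, 0]
  [0, 0, 0, 0, 0]
  [0, 0, 0, 1, 0]
  [0, 0, 0, 0, 0]
  [0, 0, 0, 0, 0]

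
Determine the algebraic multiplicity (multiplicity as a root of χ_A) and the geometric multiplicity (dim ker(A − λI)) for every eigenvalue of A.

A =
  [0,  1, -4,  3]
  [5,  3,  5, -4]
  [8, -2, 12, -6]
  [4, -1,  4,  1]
λ = 4: alg = 4, geom = 2

Step 1 — factor the characteristic polynomial to read off the algebraic multiplicities:
  χ_A(x) = (x - 4)^4

Step 2 — compute geometric multiplicities via the rank-nullity identity g(λ) = n − rank(A − λI):
  rank(A − (4)·I) = 2, so dim ker(A − (4)·I) = n − 2 = 2

Summary:
  λ = 4: algebraic multiplicity = 4, geometric multiplicity = 2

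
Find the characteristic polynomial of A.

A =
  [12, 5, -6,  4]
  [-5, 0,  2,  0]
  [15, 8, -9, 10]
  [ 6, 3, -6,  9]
x^4 - 12*x^3 + 54*x^2 - 108*x + 81

Expanding det(x·I − A) (e.g. by cofactor expansion or by noting that A is similar to its Jordan form J, which has the same characteristic polynomial as A) gives
  χ_A(x) = x^4 - 12*x^3 + 54*x^2 - 108*x + 81
which factors as (x - 3)^4. The eigenvalues (with algebraic multiplicities) are λ = 3 with multiplicity 4.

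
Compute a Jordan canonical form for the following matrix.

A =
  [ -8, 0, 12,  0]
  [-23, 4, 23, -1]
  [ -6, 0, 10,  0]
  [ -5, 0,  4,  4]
J_1(-2) ⊕ J_3(4)

The characteristic polynomial is
  det(x·I − A) = x^4 - 10*x^3 + 24*x^2 + 32*x - 128 = (x - 4)^3*(x + 2)

Eigenvalues and multiplicities (the geometric multiplicity of λ is n − rank(A − λI), which equals the number of Jordan blocks for λ):
  λ = -2: algebraic multiplicity = 1, geometric multiplicity = 1
  λ = 4: algebraic multiplicity = 3, geometric multiplicity = 1

Determining the block sizes for each eigenvalue:
  λ = -2: one block (gm = 1), so the single block has size am = 1 → block sizes [1]
  λ = 4: one block (gm = 1), so the single block has size am = 3 → block sizes [3]

Assembling the blocks gives a Jordan form
J =
  [-2, 0, 0, 0]
  [ 0, 4, 1, 0]
  [ 0, 0, 4, 1]
  [ 0, 0, 0, 4]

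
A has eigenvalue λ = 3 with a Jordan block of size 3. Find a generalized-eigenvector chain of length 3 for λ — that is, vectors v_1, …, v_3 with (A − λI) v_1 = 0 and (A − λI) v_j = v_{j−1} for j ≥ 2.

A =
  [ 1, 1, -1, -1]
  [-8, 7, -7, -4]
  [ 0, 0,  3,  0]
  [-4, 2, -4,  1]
A Jordan chain for λ = 3 of length 3:
v_1 = (-1, -4, 0, -2)ᵀ
v_2 = (-1, -7, 0, -4)ᵀ
v_3 = (0, 0, 1, 0)ᵀ

Let N = A − (3)·I. We want v_3 with N^3 v_3 = 0 but N^2 v_3 ≠ 0; then v_{j-1} := N · v_j for j = 3, …, 2.

Pick v_3 = (0, 0, 1, 0)ᵀ.
Then v_2 = N · v_3 = (-1, -7, 0, -4)ᵀ.
Then v_1 = N · v_2 = (-1, -4, 0, -2)ᵀ.

Sanity check: (A − (3)·I) v_1 = (0, 0, 0, 0)ᵀ = 0. ✓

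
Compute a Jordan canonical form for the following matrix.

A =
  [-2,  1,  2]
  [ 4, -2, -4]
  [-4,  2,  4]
J_2(0) ⊕ J_1(0)

The characteristic polynomial is
  det(x·I − A) = x^3

Eigenvalues and multiplicities (the geometric multiplicity of λ is n − rank(A − λI), which equals the number of Jordan blocks for λ):
  λ = 0: algebraic multiplicity = 3, geometric multiplicity = 2

Determining the block sizes for each eigenvalue:
  λ = 0: 2 blocks summing to 3 forces exactly one block of size 2 and the rest size 1 → block sizes [2, 1]

Assembling the blocks gives a Jordan form
J =
  [0, 1, 0]
  [0, 0, 0]
  [0, 0, 0]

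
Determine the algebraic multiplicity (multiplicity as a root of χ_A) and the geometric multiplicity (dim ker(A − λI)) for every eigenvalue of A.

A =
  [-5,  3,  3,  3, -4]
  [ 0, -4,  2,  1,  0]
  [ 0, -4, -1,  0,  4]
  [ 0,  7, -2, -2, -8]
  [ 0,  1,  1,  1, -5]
λ = -5: alg = 1, geom = 1; λ = -3: alg = 4, geom = 2

Step 1 — factor the characteristic polynomial to read off the algebraic multiplicities:
  χ_A(x) = (x + 3)^4*(x + 5)

Step 2 — compute geometric multiplicities via the rank-nullity identity g(λ) = n − rank(A − λI):
  rank(A − (-5)·I) = 4, so dim ker(A − (-5)·I) = n − 4 = 1
  rank(A − (-3)·I) = 3, so dim ker(A − (-3)·I) = n − 3 = 2

Summary:
  λ = -5: algebraic multiplicity = 1, geometric multiplicity = 1
  λ = -3: algebraic multiplicity = 4, geometric multiplicity = 2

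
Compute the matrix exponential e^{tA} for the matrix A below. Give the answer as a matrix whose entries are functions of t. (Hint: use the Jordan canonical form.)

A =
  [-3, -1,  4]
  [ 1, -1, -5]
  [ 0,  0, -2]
e^{tA} =
  [-t*exp(-2*t) + exp(-2*t), -t*exp(-2*t), t^2*exp(-2*t)/2 + 4*t*exp(-2*t)]
  [t*exp(-2*t), t*exp(-2*t) + exp(-2*t), -t^2*exp(-2*t)/2 - 5*t*exp(-2*t)]
  [0, 0, exp(-2*t)]

Strategy: write A = P · J · P⁻¹ where J is a Jordan canonical form, so e^{tA} = P · e^{tJ} · P⁻¹, and e^{tJ} can be computed block-by-block.

A has Jordan form
J =
  [-2,  1,  0]
  [ 0, -2,  1]
  [ 0,  0, -2]
(up to reordering of blocks).

Per-block formulas:
  For a 3×3 Jordan block J_3(-2): exp(t · J_3(-2)) = e^(-2t)·(I + t·N + (t^2/2)·N^2), where N is the 3×3 nilpotent shift.

After assembling e^{tJ} and conjugating by P, we get:

e^{tA} =
  [-t*exp(-2*t) + exp(-2*t), -t*exp(-2*t), t^2*exp(-2*t)/2 + 4*t*exp(-2*t)]
  [t*exp(-2*t), t*exp(-2*t) + exp(-2*t), -t^2*exp(-2*t)/2 - 5*t*exp(-2*t)]
  [0, 0, exp(-2*t)]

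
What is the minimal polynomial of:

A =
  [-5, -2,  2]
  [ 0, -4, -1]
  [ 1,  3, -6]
x^3 + 15*x^2 + 75*x + 125

The characteristic polynomial is χ_A(x) = (x + 5)^3, so the eigenvalues are known. The minimal polynomial is
  m_A(x) = Π_λ (x − λ)^{k_λ}
where k_λ is the size of the *largest* Jordan block for λ (equivalently, the smallest k with (A − λI)^k v = 0 for every generalised eigenvector v of λ).

  λ = -5: largest Jordan block has size 3, contributing (x + 5)^3

So m_A(x) = (x + 5)^3 = x^3 + 15*x^2 + 75*x + 125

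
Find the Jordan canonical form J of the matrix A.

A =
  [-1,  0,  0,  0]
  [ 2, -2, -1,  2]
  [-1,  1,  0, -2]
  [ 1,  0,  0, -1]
J_3(-1) ⊕ J_1(-1)

The characteristic polynomial is
  det(x·I − A) = x^4 + 4*x^3 + 6*x^2 + 4*x + 1 = (x + 1)^4

Eigenvalues and multiplicities (the geometric multiplicity of λ is n − rank(A − λI), which equals the number of Jordan blocks for λ):
  λ = -1: algebraic multiplicity = 4, geometric multiplicity = 2

Determining the block sizes for each eigenvalue:
  λ = -1: with am = 4 and gm = 2, the partition is not yet determined (e.g. several partitions of 4 into 2 parts exist). Let N = A − (-1)·I. Computing rank(N^1) = 2, rank(N^2) = 1, rank(N^3) = 0; the number of blocks of size ≥ j is rank(N^{j−1}) − rank(N^j), giving [2, 1, 1]. So we have 1 block(s) of size 3, 1 block(s) of size 1 → block sizes [3, 1]

Assembling the blocks gives a Jordan form
J =
  [-1,  1,  0,  0]
  [ 0, -1,  1,  0]
  [ 0,  0, -1,  0]
  [ 0,  0,  0, -1]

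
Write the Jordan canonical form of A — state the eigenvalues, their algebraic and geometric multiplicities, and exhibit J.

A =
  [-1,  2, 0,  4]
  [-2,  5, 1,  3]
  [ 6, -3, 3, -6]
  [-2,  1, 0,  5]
J_3(3) ⊕ J_1(3)

The characteristic polynomial is
  det(x·I − A) = x^4 - 12*x^3 + 54*x^2 - 108*x + 81 = (x - 3)^4

Eigenvalues and multiplicities (the geometric multiplicity of λ is n − rank(A − λI), which equals the number of Jordan blocks for λ):
  λ = 3: algebraic multiplicity = 4, geometric multiplicity = 2

Determining the block sizes for each eigenvalue:
  λ = 3: with am = 4 and gm = 2, the partition is not yet determined (e.g. several partitions of 4 into 2 parts exist). Let N = A − (3)·I. Computing rank(N^1) = 2, rank(N^2) = 1, rank(N^3) = 0; the number of blocks of size ≥ j is rank(N^{j−1}) − rank(N^j), giving [2, 1, 1]. So we have 1 block(s) of size 3, 1 block(s) of size 1 → block sizes [3, 1]

Assembling the blocks gives a Jordan form
J =
  [3, 1, 0, 0]
  [0, 3, 1, 0]
  [0, 0, 3, 0]
  [0, 0, 0, 3]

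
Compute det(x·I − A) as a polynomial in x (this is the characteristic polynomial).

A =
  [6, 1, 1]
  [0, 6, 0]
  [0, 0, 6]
x^3 - 18*x^2 + 108*x - 216

Expanding det(x·I − A) (e.g. by cofactor expansion or by noting that A is similar to its Jordan form J, which has the same characteristic polynomial as A) gives
  χ_A(x) = x^3 - 18*x^2 + 108*x - 216
which factors as (x - 6)^3. The eigenvalues (with algebraic multiplicities) are λ = 6 with multiplicity 3.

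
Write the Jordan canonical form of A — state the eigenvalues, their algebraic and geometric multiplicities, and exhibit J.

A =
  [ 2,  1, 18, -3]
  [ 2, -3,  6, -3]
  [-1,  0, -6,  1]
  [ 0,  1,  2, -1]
J_2(-2) ⊕ J_2(-2)

The characteristic polynomial is
  det(x·I − A) = x^4 + 8*x^3 + 24*x^2 + 32*x + 16 = (x + 2)^4

Eigenvalues and multiplicities (the geometric multiplicity of λ is n − rank(A − λI), which equals the number of Jordan blocks for λ):
  λ = -2: algebraic multiplicity = 4, geometric multiplicity = 2

Determining the block sizes for each eigenvalue:
  λ = -2: with am = 4 and gm = 2, the partition is not yet determined (e.g. several partitions of 4 into 2 parts exist). Let N = A − (-2)·I. Computing rank(N^1) = 2, rank(N^2) = 0; the number of blocks of size ≥ j is rank(N^{j−1}) − rank(N^j), giving [2, 2]. So we have 2 block(s) of size 2 → block sizes [2, 2]

Assembling the blocks gives a Jordan form
J =
  [-2,  1,  0,  0]
  [ 0, -2,  0,  0]
  [ 0,  0, -2,  1]
  [ 0,  0,  0, -2]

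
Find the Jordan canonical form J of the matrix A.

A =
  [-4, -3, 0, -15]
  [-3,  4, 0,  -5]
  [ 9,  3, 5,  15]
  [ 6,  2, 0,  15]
J_2(5) ⊕ J_1(5) ⊕ J_1(5)

The characteristic polynomial is
  det(x·I − A) = x^4 - 20*x^3 + 150*x^2 - 500*x + 625 = (x - 5)^4

Eigenvalues and multiplicities (the geometric multiplicity of λ is n − rank(A − λI), which equals the number of Jordan blocks for λ):
  λ = 5: algebraic multiplicity = 4, geometric multiplicity = 3

Determining the block sizes for each eigenvalue:
  λ = 5: 3 blocks summing to 4 forces exactly one block of size 2 and the rest size 1 → block sizes [2, 1, 1]

Assembling the blocks gives a Jordan form
J =
  [5, 1, 0, 0]
  [0, 5, 0, 0]
  [0, 0, 5, 0]
  [0, 0, 0, 5]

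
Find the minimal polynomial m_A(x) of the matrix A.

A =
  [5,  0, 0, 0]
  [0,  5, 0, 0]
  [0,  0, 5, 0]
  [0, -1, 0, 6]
x^2 - 11*x + 30

The characteristic polynomial is χ_A(x) = (x - 6)*(x - 5)^3, so the eigenvalues are known. The minimal polynomial is
  m_A(x) = Π_λ (x − λ)^{k_λ}
where k_λ is the size of the *largest* Jordan block for λ (equivalently, the smallest k with (A − λI)^k v = 0 for every generalised eigenvector v of λ).

  λ = 5: largest Jordan block has size 1, contributing (x − 5)
  λ = 6: largest Jordan block has size 1, contributing (x − 6)

So m_A(x) = (x - 6)*(x - 5) = x^2 - 11*x + 30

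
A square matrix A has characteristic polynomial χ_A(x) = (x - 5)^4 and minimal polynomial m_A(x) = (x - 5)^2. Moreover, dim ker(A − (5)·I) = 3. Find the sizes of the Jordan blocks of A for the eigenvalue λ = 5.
Block sizes for λ = 5: [2, 1, 1]

Step 1 — from the characteristic polynomial, algebraic multiplicity of λ = 5 is 4. From dim ker(A − (5)·I) = 3, there are exactly 3 Jordan blocks for λ = 5.
Step 2 — from the minimal polynomial, the factor (x − 5)^2 tells us the largest block for λ = 5 has size 2.
Step 3 — with total size 4, 3 blocks, and largest block 2, the block sizes (in nonincreasing order) are [2, 1, 1].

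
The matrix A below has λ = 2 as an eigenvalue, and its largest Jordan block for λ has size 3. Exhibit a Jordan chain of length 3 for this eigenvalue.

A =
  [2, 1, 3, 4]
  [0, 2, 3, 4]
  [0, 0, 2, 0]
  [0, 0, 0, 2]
A Jordan chain for λ = 2 of length 3:
v_1 = (3, 0, 0, 0)ᵀ
v_2 = (3, 3, 0, 0)ᵀ
v_3 = (0, 0, 1, 0)ᵀ

Let N = A − (2)·I. We want v_3 with N^3 v_3 = 0 but N^2 v_3 ≠ 0; then v_{j-1} := N · v_j for j = 3, …, 2.

Pick v_3 = (0, 0, 1, 0)ᵀ.
Then v_2 = N · v_3 = (3, 3, 0, 0)ᵀ.
Then v_1 = N · v_2 = (3, 0, 0, 0)ᵀ.

Sanity check: (A − (2)·I) v_1 = (0, 0, 0, 0)ᵀ = 0. ✓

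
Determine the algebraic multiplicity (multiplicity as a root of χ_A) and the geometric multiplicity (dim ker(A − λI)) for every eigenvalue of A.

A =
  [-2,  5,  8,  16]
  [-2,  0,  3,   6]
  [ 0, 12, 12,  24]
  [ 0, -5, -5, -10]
λ = 0: alg = 4, geom = 2

Step 1 — factor the characteristic polynomial to read off the algebraic multiplicities:
  χ_A(x) = x^4

Step 2 — compute geometric multiplicities via the rank-nullity identity g(λ) = n − rank(A − λI):
  rank(A − (0)·I) = 2, so dim ker(A − (0)·I) = n − 2 = 2

Summary:
  λ = 0: algebraic multiplicity = 4, geometric multiplicity = 2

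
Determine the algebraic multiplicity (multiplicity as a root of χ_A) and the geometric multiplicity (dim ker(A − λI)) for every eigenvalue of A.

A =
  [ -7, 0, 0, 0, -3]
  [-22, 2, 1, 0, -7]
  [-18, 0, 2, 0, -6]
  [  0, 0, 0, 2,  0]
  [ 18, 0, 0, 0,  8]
λ = -1: alg = 1, geom = 1; λ = 2: alg = 4, geom = 3

Step 1 — factor the characteristic polynomial to read off the algebraic multiplicities:
  χ_A(x) = (x - 2)^4*(x + 1)

Step 2 — compute geometric multiplicities via the rank-nullity identity g(λ) = n − rank(A − λI):
  rank(A − (-1)·I) = 4, so dim ker(A − (-1)·I) = n − 4 = 1
  rank(A − (2)·I) = 2, so dim ker(A − (2)·I) = n − 2 = 3

Summary:
  λ = -1: algebraic multiplicity = 1, geometric multiplicity = 1
  λ = 2: algebraic multiplicity = 4, geometric multiplicity = 3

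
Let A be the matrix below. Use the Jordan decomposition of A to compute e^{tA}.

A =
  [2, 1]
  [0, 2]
e^{tA} =
  [exp(2*t), t*exp(2*t)]
  [0, exp(2*t)]

Strategy: write A = P · J · P⁻¹ where J is a Jordan canonical form, so e^{tA} = P · e^{tJ} · P⁻¹, and e^{tJ} can be computed block-by-block.

A has Jordan form
J =
  [2, 1]
  [0, 2]
(up to reordering of blocks).

Per-block formulas:
  For a 2×2 Jordan block J_2(2): exp(t · J_2(2)) = e^(2t)·(I + t·N), where N is the 2×2 nilpotent shift.

After assembling e^{tJ} and conjugating by P, we get:

e^{tA} =
  [exp(2*t), t*exp(2*t)]
  [0, exp(2*t)]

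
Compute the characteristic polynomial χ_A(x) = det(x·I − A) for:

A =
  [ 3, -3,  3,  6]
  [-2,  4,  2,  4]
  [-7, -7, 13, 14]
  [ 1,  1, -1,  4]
x^4 - 24*x^3 + 216*x^2 - 864*x + 1296

Expanding det(x·I − A) (e.g. by cofactor expansion or by noting that A is similar to its Jordan form J, which has the same characteristic polynomial as A) gives
  χ_A(x) = x^4 - 24*x^3 + 216*x^2 - 864*x + 1296
which factors as (x - 6)^4. The eigenvalues (with algebraic multiplicities) are λ = 6 with multiplicity 4.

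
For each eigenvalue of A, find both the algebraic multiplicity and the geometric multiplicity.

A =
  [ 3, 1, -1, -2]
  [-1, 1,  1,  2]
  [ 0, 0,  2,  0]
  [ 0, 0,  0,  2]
λ = 2: alg = 4, geom = 3

Step 1 — factor the characteristic polynomial to read off the algebraic multiplicities:
  χ_A(x) = (x - 2)^4

Step 2 — compute geometric multiplicities via the rank-nullity identity g(λ) = n − rank(A − λI):
  rank(A − (2)·I) = 1, so dim ker(A − (2)·I) = n − 1 = 3

Summary:
  λ = 2: algebraic multiplicity = 4, geometric multiplicity = 3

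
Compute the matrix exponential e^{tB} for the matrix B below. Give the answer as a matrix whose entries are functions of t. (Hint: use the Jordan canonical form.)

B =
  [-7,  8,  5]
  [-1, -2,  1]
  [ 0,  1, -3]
e^{tB} =
  [t^2*exp(-4*t)/2 - 3*t*exp(-4*t) + exp(-4*t), -3*t^2*exp(-4*t)/2 + 8*t*exp(-4*t), -t^2*exp(-4*t) + 5*t*exp(-4*t)]
  [t^2*exp(-4*t)/2 - t*exp(-4*t), -3*t^2*exp(-4*t)/2 + 2*t*exp(-4*t) + exp(-4*t), -t^2*exp(-4*t) + t*exp(-4*t)]
  [-t^2*exp(-4*t)/2, 3*t^2*exp(-4*t)/2 + t*exp(-4*t), t^2*exp(-4*t) + t*exp(-4*t) + exp(-4*t)]

Strategy: write B = P · J · P⁻¹ where J is a Jordan canonical form, so e^{tB} = P · e^{tJ} · P⁻¹, and e^{tJ} can be computed block-by-block.

B has Jordan form
J =
  [-4,  1,  0]
  [ 0, -4,  1]
  [ 0,  0, -4]
(up to reordering of blocks).

Per-block formulas:
  For a 3×3 Jordan block J_3(-4): exp(t · J_3(-4)) = e^(-4t)·(I + t·N + (t^2/2)·N^2), where N is the 3×3 nilpotent shift.

After assembling e^{tJ} and conjugating by P, we get:

e^{tB} =
  [t^2*exp(-4*t)/2 - 3*t*exp(-4*t) + exp(-4*t), -3*t^2*exp(-4*t)/2 + 8*t*exp(-4*t), -t^2*exp(-4*t) + 5*t*exp(-4*t)]
  [t^2*exp(-4*t)/2 - t*exp(-4*t), -3*t^2*exp(-4*t)/2 + 2*t*exp(-4*t) + exp(-4*t), -t^2*exp(-4*t) + t*exp(-4*t)]
  [-t^2*exp(-4*t)/2, 3*t^2*exp(-4*t)/2 + t*exp(-4*t), t^2*exp(-4*t) + t*exp(-4*t) + exp(-4*t)]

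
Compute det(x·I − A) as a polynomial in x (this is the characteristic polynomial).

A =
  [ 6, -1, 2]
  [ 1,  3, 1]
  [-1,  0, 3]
x^3 - 12*x^2 + 48*x - 64

Expanding det(x·I − A) (e.g. by cofactor expansion or by noting that A is similar to its Jordan form J, which has the same characteristic polynomial as A) gives
  χ_A(x) = x^3 - 12*x^2 + 48*x - 64
which factors as (x - 4)^3. The eigenvalues (with algebraic multiplicities) are λ = 4 with multiplicity 3.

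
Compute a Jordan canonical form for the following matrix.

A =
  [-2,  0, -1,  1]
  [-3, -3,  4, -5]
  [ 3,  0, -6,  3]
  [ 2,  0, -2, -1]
J_3(-3) ⊕ J_1(-3)

The characteristic polynomial is
  det(x·I − A) = x^4 + 12*x^3 + 54*x^2 + 108*x + 81 = (x + 3)^4

Eigenvalues and multiplicities (the geometric multiplicity of λ is n − rank(A − λI), which equals the number of Jordan blocks for λ):
  λ = -3: algebraic multiplicity = 4, geometric multiplicity = 2

Determining the block sizes for each eigenvalue:
  λ = -3: with am = 4 and gm = 2, the partition is not yet determined (e.g. several partitions of 4 into 2 parts exist). Let N = A − (-3)·I. Computing rank(N^1) = 2, rank(N^2) = 1, rank(N^3) = 0; the number of blocks of size ≥ j is rank(N^{j−1}) − rank(N^j), giving [2, 1, 1]. So we have 1 block(s) of size 3, 1 block(s) of size 1 → block sizes [3, 1]

Assembling the blocks gives a Jordan form
J =
  [-3,  1,  0,  0]
  [ 0, -3,  1,  0]
  [ 0,  0, -3,  0]
  [ 0,  0,  0, -3]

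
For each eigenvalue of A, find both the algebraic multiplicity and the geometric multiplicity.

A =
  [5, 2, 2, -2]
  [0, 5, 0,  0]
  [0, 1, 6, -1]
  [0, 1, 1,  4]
λ = 5: alg = 4, geom = 3

Step 1 — factor the characteristic polynomial to read off the algebraic multiplicities:
  χ_A(x) = (x - 5)^4

Step 2 — compute geometric multiplicities via the rank-nullity identity g(λ) = n − rank(A − λI):
  rank(A − (5)·I) = 1, so dim ker(A − (5)·I) = n − 1 = 3

Summary:
  λ = 5: algebraic multiplicity = 4, geometric multiplicity = 3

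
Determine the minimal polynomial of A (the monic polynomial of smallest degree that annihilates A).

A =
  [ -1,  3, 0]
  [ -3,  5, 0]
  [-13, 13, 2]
x^2 - 4*x + 4

The characteristic polynomial is χ_A(x) = (x - 2)^3, so the eigenvalues are known. The minimal polynomial is
  m_A(x) = Π_λ (x − λ)^{k_λ}
where k_λ is the size of the *largest* Jordan block for λ (equivalently, the smallest k with (A − λI)^k v = 0 for every generalised eigenvector v of λ).

  λ = 2: largest Jordan block has size 2, contributing (x − 2)^2

So m_A(x) = (x - 2)^2 = x^2 - 4*x + 4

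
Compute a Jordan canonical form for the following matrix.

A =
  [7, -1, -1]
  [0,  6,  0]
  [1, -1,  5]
J_2(6) ⊕ J_1(6)

The characteristic polynomial is
  det(x·I − A) = x^3 - 18*x^2 + 108*x - 216 = (x - 6)^3

Eigenvalues and multiplicities (the geometric multiplicity of λ is n − rank(A − λI), which equals the number of Jordan blocks for λ):
  λ = 6: algebraic multiplicity = 3, geometric multiplicity = 2

Determining the block sizes for each eigenvalue:
  λ = 6: 2 blocks summing to 3 forces exactly one block of size 2 and the rest size 1 → block sizes [2, 1]

Assembling the blocks gives a Jordan form
J =
  [6, 1, 0]
  [0, 6, 0]
  [0, 0, 6]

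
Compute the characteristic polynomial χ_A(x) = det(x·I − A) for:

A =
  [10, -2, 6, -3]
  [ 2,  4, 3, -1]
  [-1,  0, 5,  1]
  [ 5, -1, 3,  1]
x^4 - 20*x^3 + 150*x^2 - 500*x + 625

Expanding det(x·I − A) (e.g. by cofactor expansion or by noting that A is similar to its Jordan form J, which has the same characteristic polynomial as A) gives
  χ_A(x) = x^4 - 20*x^3 + 150*x^2 - 500*x + 625
which factors as (x - 5)^4. The eigenvalues (with algebraic multiplicities) are λ = 5 with multiplicity 4.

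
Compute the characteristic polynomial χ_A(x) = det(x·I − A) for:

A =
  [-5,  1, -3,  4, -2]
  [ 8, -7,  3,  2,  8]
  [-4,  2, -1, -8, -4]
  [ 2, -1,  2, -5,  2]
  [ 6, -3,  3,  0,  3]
x^5 + 15*x^4 + 90*x^3 + 270*x^2 + 405*x + 243

Expanding det(x·I − A) (e.g. by cofactor expansion or by noting that A is similar to its Jordan form J, which has the same characteristic polynomial as A) gives
  χ_A(x) = x^5 + 15*x^4 + 90*x^3 + 270*x^2 + 405*x + 243
which factors as (x + 3)^5. The eigenvalues (with algebraic multiplicities) are λ = -3 with multiplicity 5.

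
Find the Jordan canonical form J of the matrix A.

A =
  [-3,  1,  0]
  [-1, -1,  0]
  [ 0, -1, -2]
J_3(-2)

The characteristic polynomial is
  det(x·I − A) = x^3 + 6*x^2 + 12*x + 8 = (x + 2)^3

Eigenvalues and multiplicities (the geometric multiplicity of λ is n − rank(A − λI), which equals the number of Jordan blocks for λ):
  λ = -2: algebraic multiplicity = 3, geometric multiplicity = 1

Determining the block sizes for each eigenvalue:
  λ = -2: one block (gm = 1), so the single block has size am = 3 → block sizes [3]

Assembling the blocks gives a Jordan form
J =
  [-2,  1,  0]
  [ 0, -2,  1]
  [ 0,  0, -2]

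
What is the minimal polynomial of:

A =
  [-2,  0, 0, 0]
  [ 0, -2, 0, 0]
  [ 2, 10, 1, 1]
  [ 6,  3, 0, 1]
x^3 - 3*x + 2

The characteristic polynomial is χ_A(x) = (x - 1)^2*(x + 2)^2, so the eigenvalues are known. The minimal polynomial is
  m_A(x) = Π_λ (x − λ)^{k_λ}
where k_λ is the size of the *largest* Jordan block for λ (equivalently, the smallest k with (A − λI)^k v = 0 for every generalised eigenvector v of λ).

  λ = -2: largest Jordan block has size 1, contributing (x + 2)
  λ = 1: largest Jordan block has size 2, contributing (x − 1)^2

So m_A(x) = (x - 1)^2*(x + 2) = x^3 - 3*x + 2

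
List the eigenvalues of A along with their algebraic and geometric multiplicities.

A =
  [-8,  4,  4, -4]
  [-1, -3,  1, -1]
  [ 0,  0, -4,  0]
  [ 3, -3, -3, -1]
λ = -4: alg = 4, geom = 3

Step 1 — factor the characteristic polynomial to read off the algebraic multiplicities:
  χ_A(x) = (x + 4)^4

Step 2 — compute geometric multiplicities via the rank-nullity identity g(λ) = n − rank(A − λI):
  rank(A − (-4)·I) = 1, so dim ker(A − (-4)·I) = n − 1 = 3

Summary:
  λ = -4: algebraic multiplicity = 4, geometric multiplicity = 3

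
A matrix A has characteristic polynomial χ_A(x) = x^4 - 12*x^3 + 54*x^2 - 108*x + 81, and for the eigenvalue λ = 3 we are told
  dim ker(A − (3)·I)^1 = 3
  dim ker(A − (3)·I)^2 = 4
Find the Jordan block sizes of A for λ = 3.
Block sizes for λ = 3: [2, 1, 1]

From the dimensions of kernels of powers, the number of Jordan blocks of size at least j is d_j − d_{j−1} where d_j = dim ker(N^j) (with d_0 = 0). Computing the differences gives [3, 1].
The number of blocks of size exactly k is (#blocks of size ≥ k) − (#blocks of size ≥ k + 1), so the partition is: 2 block(s) of size 1, 1 block(s) of size 2.
In nonincreasing order the block sizes are [2, 1, 1].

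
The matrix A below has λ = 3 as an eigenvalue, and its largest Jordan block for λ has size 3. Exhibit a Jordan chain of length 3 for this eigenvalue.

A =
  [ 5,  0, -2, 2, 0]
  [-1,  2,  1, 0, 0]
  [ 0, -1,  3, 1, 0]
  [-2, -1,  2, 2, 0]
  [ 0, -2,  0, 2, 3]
A Jordan chain for λ = 3 of length 3:
v_1 = (0, -1, -1, -1, -2)ᵀ
v_2 = (2, -1, 0, -2, 0)ᵀ
v_3 = (1, 0, 0, 0, 0)ᵀ

Let N = A − (3)·I. We want v_3 with N^3 v_3 = 0 but N^2 v_3 ≠ 0; then v_{j-1} := N · v_j for j = 3, …, 2.

Pick v_3 = (1, 0, 0, 0, 0)ᵀ.
Then v_2 = N · v_3 = (2, -1, 0, -2, 0)ᵀ.
Then v_1 = N · v_2 = (0, -1, -1, -1, -2)ᵀ.

Sanity check: (A − (3)·I) v_1 = (0, 0, 0, 0, 0)ᵀ = 0. ✓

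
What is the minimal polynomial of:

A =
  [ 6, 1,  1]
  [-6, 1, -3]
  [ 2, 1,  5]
x^2 - 8*x + 16

The characteristic polynomial is χ_A(x) = (x - 4)^3, so the eigenvalues are known. The minimal polynomial is
  m_A(x) = Π_λ (x − λ)^{k_λ}
where k_λ is the size of the *largest* Jordan block for λ (equivalently, the smallest k with (A − λI)^k v = 0 for every generalised eigenvector v of λ).

  λ = 4: largest Jordan block has size 2, contributing (x − 4)^2

So m_A(x) = (x - 4)^2 = x^2 - 8*x + 16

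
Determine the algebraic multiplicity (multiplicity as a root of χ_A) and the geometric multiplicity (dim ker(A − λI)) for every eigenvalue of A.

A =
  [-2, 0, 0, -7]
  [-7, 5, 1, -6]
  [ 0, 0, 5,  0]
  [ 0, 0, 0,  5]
λ = -2: alg = 1, geom = 1; λ = 5: alg = 3, geom = 2

Step 1 — factor the characteristic polynomial to read off the algebraic multiplicities:
  χ_A(x) = (x - 5)^3*(x + 2)

Step 2 — compute geometric multiplicities via the rank-nullity identity g(λ) = n − rank(A − λI):
  rank(A − (-2)·I) = 3, so dim ker(A − (-2)·I) = n − 3 = 1
  rank(A − (5)·I) = 2, so dim ker(A − (5)·I) = n − 2 = 2

Summary:
  λ = -2: algebraic multiplicity = 1, geometric multiplicity = 1
  λ = 5: algebraic multiplicity = 3, geometric multiplicity = 2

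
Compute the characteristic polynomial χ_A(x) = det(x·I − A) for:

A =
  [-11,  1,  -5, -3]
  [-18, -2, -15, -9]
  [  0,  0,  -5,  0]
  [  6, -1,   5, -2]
x^4 + 20*x^3 + 150*x^2 + 500*x + 625

Expanding det(x·I − A) (e.g. by cofactor expansion or by noting that A is similar to its Jordan form J, which has the same characteristic polynomial as A) gives
  χ_A(x) = x^4 + 20*x^3 + 150*x^2 + 500*x + 625
which factors as (x + 5)^4. The eigenvalues (with algebraic multiplicities) are λ = -5 with multiplicity 4.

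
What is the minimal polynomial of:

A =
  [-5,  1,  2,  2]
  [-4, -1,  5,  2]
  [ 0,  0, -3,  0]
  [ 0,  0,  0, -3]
x^3 + 9*x^2 + 27*x + 27

The characteristic polynomial is χ_A(x) = (x + 3)^4, so the eigenvalues are known. The minimal polynomial is
  m_A(x) = Π_λ (x − λ)^{k_λ}
where k_λ is the size of the *largest* Jordan block for λ (equivalently, the smallest k with (A − λI)^k v = 0 for every generalised eigenvector v of λ).

  λ = -3: largest Jordan block has size 3, contributing (x + 3)^3

So m_A(x) = (x + 3)^3 = x^3 + 9*x^2 + 27*x + 27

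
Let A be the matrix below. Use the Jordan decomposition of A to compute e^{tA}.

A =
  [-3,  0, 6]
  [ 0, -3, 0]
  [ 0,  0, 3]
e^{tA} =
  [exp(-3*t), 0, exp(3*t) - exp(-3*t)]
  [0, exp(-3*t), 0]
  [0, 0, exp(3*t)]

Strategy: write A = P · J · P⁻¹ where J is a Jordan canonical form, so e^{tA} = P · e^{tJ} · P⁻¹, and e^{tJ} can be computed block-by-block.

A has Jordan form
J =
  [-3,  0, 0]
  [ 0, -3, 0]
  [ 0,  0, 3]
(up to reordering of blocks).

Per-block formulas:
  For a 1×1 block at λ = -3: exp(t · [-3]) = [e^(-3t)].
  For a 1×1 block at λ = 3: exp(t · [3]) = [e^(3t)].

After assembling e^{tJ} and conjugating by P, we get:

e^{tA} =
  [exp(-3*t), 0, exp(3*t) - exp(-3*t)]
  [0, exp(-3*t), 0]
  [0, 0, exp(3*t)]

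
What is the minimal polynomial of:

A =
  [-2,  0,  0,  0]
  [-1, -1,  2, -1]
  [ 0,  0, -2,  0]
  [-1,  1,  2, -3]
x^2 + 4*x + 4

The characteristic polynomial is χ_A(x) = (x + 2)^4, so the eigenvalues are known. The minimal polynomial is
  m_A(x) = Π_λ (x − λ)^{k_λ}
where k_λ is the size of the *largest* Jordan block for λ (equivalently, the smallest k with (A − λI)^k v = 0 for every generalised eigenvector v of λ).

  λ = -2: largest Jordan block has size 2, contributing (x + 2)^2

So m_A(x) = (x + 2)^2 = x^2 + 4*x + 4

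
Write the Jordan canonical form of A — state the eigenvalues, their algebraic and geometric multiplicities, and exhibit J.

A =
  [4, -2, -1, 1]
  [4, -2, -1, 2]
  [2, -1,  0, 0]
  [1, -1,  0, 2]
J_2(1) ⊕ J_2(1)

The characteristic polynomial is
  det(x·I − A) = x^4 - 4*x^3 + 6*x^2 - 4*x + 1 = (x - 1)^4

Eigenvalues and multiplicities (the geometric multiplicity of λ is n − rank(A − λI), which equals the number of Jordan blocks for λ):
  λ = 1: algebraic multiplicity = 4, geometric multiplicity = 2

Determining the block sizes for each eigenvalue:
  λ = 1: with am = 4 and gm = 2, the partition is not yet determined (e.g. several partitions of 4 into 2 parts exist). Let N = A − (1)·I. Computing rank(N^1) = 2, rank(N^2) = 0; the number of blocks of size ≥ j is rank(N^{j−1}) − rank(N^j), giving [2, 2]. So we have 2 block(s) of size 2 → block sizes [2, 2]

Assembling the blocks gives a Jordan form
J =
  [1, 1, 0, 0]
  [0, 1, 0, 0]
  [0, 0, 1, 1]
  [0, 0, 0, 1]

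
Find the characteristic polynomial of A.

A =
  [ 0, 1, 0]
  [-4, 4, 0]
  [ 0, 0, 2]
x^3 - 6*x^2 + 12*x - 8

Expanding det(x·I − A) (e.g. by cofactor expansion or by noting that A is similar to its Jordan form J, which has the same characteristic polynomial as A) gives
  χ_A(x) = x^3 - 6*x^2 + 12*x - 8
which factors as (x - 2)^3. The eigenvalues (with algebraic multiplicities) are λ = 2 with multiplicity 3.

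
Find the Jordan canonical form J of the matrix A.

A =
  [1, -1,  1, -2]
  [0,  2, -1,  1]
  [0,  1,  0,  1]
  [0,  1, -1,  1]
J_3(1) ⊕ J_1(1)

The characteristic polynomial is
  det(x·I − A) = x^4 - 4*x^3 + 6*x^2 - 4*x + 1 = (x - 1)^4

Eigenvalues and multiplicities (the geometric multiplicity of λ is n − rank(A − λI), which equals the number of Jordan blocks for λ):
  λ = 1: algebraic multiplicity = 4, geometric multiplicity = 2

Determining the block sizes for each eigenvalue:
  λ = 1: with am = 4 and gm = 2, the partition is not yet determined (e.g. several partitions of 4 into 2 parts exist). Let N = A − (1)·I. Computing rank(N^1) = 2, rank(N^2) = 1, rank(N^3) = 0; the number of blocks of size ≥ j is rank(N^{j−1}) − rank(N^j), giving [2, 1, 1]. So we have 1 block(s) of size 3, 1 block(s) of size 1 → block sizes [3, 1]

Assembling the blocks gives a Jordan form
J =
  [1, 1, 0, 0]
  [0, 1, 1, 0]
  [0, 0, 1, 0]
  [0, 0, 0, 1]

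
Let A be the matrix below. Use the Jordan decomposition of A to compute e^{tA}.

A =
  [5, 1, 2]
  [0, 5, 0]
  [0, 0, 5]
e^{tA} =
  [exp(5*t), t*exp(5*t), 2*t*exp(5*t)]
  [0, exp(5*t), 0]
  [0, 0, exp(5*t)]

Strategy: write A = P · J · P⁻¹ where J is a Jordan canonical form, so e^{tA} = P · e^{tJ} · P⁻¹, and e^{tJ} can be computed block-by-block.

A has Jordan form
J =
  [5, 1, 0]
  [0, 5, 0]
  [0, 0, 5]
(up to reordering of blocks).

Per-block formulas:
  For a 1×1 block at λ = 5: exp(t · [5]) = [e^(5t)].
  For a 2×2 Jordan block J_2(5): exp(t · J_2(5)) = e^(5t)·(I + t·N), where N is the 2×2 nilpotent shift.

After assembling e^{tJ} and conjugating by P, we get:

e^{tA} =
  [exp(5*t), t*exp(5*t), 2*t*exp(5*t)]
  [0, exp(5*t), 0]
  [0, 0, exp(5*t)]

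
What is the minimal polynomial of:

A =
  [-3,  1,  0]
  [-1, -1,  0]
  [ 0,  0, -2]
x^2 + 4*x + 4

The characteristic polynomial is χ_A(x) = (x + 2)^3, so the eigenvalues are known. The minimal polynomial is
  m_A(x) = Π_λ (x − λ)^{k_λ}
where k_λ is the size of the *largest* Jordan block for λ (equivalently, the smallest k with (A − λI)^k v = 0 for every generalised eigenvector v of λ).

  λ = -2: largest Jordan block has size 2, contributing (x + 2)^2

So m_A(x) = (x + 2)^2 = x^2 + 4*x + 4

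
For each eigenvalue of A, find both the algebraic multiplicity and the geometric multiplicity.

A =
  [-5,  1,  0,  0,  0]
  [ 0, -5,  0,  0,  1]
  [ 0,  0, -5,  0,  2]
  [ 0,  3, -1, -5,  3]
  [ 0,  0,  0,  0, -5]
λ = -5: alg = 5, geom = 2

Step 1 — factor the characteristic polynomial to read off the algebraic multiplicities:
  χ_A(x) = (x + 5)^5

Step 2 — compute geometric multiplicities via the rank-nullity identity g(λ) = n − rank(A − λI):
  rank(A − (-5)·I) = 3, so dim ker(A − (-5)·I) = n − 3 = 2

Summary:
  λ = -5: algebraic multiplicity = 5, geometric multiplicity = 2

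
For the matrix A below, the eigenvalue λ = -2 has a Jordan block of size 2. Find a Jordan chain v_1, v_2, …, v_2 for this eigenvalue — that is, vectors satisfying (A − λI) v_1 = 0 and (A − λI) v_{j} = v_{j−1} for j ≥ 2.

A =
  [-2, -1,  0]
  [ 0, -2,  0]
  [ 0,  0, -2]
A Jordan chain for λ = -2 of length 2:
v_1 = (-1, 0, 0)ᵀ
v_2 = (0, 1, 0)ᵀ

Let N = A − (-2)·I. We want v_2 with N^2 v_2 = 0 but N^1 v_2 ≠ 0; then v_{j-1} := N · v_j for j = 2, …, 2.

Pick v_2 = (0, 1, 0)ᵀ.
Then v_1 = N · v_2 = (-1, 0, 0)ᵀ.

Sanity check: (A − (-2)·I) v_1 = (0, 0, 0)ᵀ = 0. ✓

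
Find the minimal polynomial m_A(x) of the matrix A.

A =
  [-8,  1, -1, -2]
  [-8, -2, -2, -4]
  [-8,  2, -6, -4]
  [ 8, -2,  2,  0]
x^2 + 8*x + 16

The characteristic polynomial is χ_A(x) = (x + 4)^4, so the eigenvalues are known. The minimal polynomial is
  m_A(x) = Π_λ (x − λ)^{k_λ}
where k_λ is the size of the *largest* Jordan block for λ (equivalently, the smallest k with (A − λI)^k v = 0 for every generalised eigenvector v of λ).

  λ = -4: largest Jordan block has size 2, contributing (x + 4)^2

So m_A(x) = (x + 4)^2 = x^2 + 8*x + 16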